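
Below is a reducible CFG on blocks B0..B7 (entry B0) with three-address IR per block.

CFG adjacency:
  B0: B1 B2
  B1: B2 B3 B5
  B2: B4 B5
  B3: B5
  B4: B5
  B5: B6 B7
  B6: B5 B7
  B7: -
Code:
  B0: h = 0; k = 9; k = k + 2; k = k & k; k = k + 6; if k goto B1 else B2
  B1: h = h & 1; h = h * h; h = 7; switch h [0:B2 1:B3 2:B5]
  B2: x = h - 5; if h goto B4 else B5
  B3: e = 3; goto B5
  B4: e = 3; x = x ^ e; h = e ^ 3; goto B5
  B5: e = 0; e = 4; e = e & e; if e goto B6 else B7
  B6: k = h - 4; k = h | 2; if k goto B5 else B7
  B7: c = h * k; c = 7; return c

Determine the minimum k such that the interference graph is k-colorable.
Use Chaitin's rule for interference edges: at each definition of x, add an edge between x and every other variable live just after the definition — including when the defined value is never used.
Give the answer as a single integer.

Per-block:
  B0: def={h,k} ue=∅
  B1: def={h} ue={h}
  B2: def={x} ue={h}
  B3: def={e} ue=∅
  B4: def={e,h,x} ue={x}
  B5: def={e} ue=∅
  B6: def={k} ue={h}
  B7: def={c} ue={h,k}

Live sets:
  B0 li=∅ lo={h,k}
  B1 li={h,k} lo={h,k}
  B2 li={h,k} lo={h,k,x}
  B3 li={h,k} lo={h,k}
  B4 li={k,x} lo={h,k}
  B5 li={h,k} lo={h,k}
  B6 li={h} lo={h,k}
  B7 li={h,k} lo=∅

Interference:
  c — ∅
  e — {h,k,x}
  h — {e,k,x}
  k — {e,h,x}
  x — {e,h,k}

Chromatic number:
  lower bound: {e,h,k,x} mutually conflict ⇒ χ ≥ 4
  4-colouring: r0={c,e}  r1={h}  r2={k}  r3={x}
  χ = 4

Answer: 4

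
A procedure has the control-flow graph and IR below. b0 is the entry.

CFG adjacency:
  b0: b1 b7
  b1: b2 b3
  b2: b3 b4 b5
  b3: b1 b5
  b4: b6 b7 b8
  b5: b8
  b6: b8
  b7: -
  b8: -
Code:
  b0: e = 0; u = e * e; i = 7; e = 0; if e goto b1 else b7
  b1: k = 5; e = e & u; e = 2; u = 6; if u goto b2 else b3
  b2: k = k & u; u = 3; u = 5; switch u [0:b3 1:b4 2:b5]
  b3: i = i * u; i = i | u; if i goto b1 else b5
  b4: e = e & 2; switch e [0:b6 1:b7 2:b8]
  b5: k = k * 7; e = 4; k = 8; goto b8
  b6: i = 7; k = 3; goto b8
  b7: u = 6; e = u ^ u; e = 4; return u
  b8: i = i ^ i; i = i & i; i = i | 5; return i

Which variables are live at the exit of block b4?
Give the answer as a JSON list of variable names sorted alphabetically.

Per-block:
  b0: def={e,i,u} ue=∅
  b1: def={e,k,u} ue={e,u}
  b2: def={k,u} ue={k,u}
  b3: def={i} ue={i,u}
  b4: def={e} ue={e}
  b5: def={e,k} ue={k}
  b6: def={i,k} ue=∅
  b7: def={e,u} ue=∅
  b8: def={i} ue={i}

Live sets:
  live b0: ∅→{e,i,u}
  live b1: {e,i,u}→{e,i,k,u}
  live b2: {e,i,k,u}→{e,i,k,u}
  live b3: {e,i,k,u}→{e,i,k,u}
  live b4: {e,i}→{i}
  live b5: {i,k}→{i}
  live b6: ∅→{i}
  live b7: ∅→∅
  live b8: {i}→∅

live-out(b4) = ["i"]

Answer: ["i"]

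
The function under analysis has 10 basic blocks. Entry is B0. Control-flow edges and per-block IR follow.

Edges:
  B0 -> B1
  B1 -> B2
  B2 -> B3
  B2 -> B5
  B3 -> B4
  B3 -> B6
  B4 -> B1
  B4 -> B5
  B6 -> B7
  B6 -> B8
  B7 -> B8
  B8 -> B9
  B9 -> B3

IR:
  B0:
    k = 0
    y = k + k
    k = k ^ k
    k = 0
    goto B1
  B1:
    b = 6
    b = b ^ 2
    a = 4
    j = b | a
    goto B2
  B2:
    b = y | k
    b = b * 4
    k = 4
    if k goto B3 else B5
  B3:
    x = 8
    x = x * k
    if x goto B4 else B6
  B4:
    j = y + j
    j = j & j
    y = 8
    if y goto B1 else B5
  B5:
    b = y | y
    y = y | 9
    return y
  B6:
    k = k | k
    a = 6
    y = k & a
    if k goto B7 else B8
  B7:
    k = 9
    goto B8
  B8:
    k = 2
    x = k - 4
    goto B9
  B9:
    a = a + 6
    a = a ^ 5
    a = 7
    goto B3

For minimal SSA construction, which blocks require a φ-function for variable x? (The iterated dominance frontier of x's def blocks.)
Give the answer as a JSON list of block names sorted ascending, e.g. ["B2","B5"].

idom tree: B1←B0 B2←B1 B3←B2 B4←B3 B5←B2 B6←B3 B7←B6 B8←B6 B9←B8
Dom∩ at merges:
  B1: preds {B0,B4}: {B0} ∩ {B0,B1,B2,B3,B4} = {B0}; idom=B0
  B3: preds {B2,B9}: {B0,B1,B2} ∩ {B0,B1,B2,B3,B6,B8,B9} = {B0,B1,B2}; idom=B2
  B5: preds {B2,B4}: {B0,B1,B2} ∩ {B0,B1,B2,B3,B4} = {B0,B1,B2}; idom=B2
  B8: preds {B6,B7}: {B0,B1,B2,B3,B6} ∩ {B0,B1,B2,B3,B6,B7} = {B0,B1,B2,B3,B6}; idom=B6

Frontier:
  B1←B0: walk · to B0
  B1←B4: walk B4→B3→B2→B1 to B0
  B3←B2: walk · to B2
  B3←B9: walk B9→B8→B6→B3 to B2
  B5←B2: walk · to B2
  B5←B4: walk B4→B3 to B2
  B8←B6: walk · to B6
  B8←B7: walk B7 to B6
  B0 → ∅
  B1 → {B1}
  B2 → {B1}
  B3 → {B1,B3,B5}
  B4 → {B1,B5}
  B5 → ∅
  B6 → {B3}
  B7 → {B8}
  B8 → {B3}
  B9 → {B3}

φ for x: defs {B3,B8}
  DF⁺ = {B1,B3,B5}

Answer: ["B1", "B3", "B5"]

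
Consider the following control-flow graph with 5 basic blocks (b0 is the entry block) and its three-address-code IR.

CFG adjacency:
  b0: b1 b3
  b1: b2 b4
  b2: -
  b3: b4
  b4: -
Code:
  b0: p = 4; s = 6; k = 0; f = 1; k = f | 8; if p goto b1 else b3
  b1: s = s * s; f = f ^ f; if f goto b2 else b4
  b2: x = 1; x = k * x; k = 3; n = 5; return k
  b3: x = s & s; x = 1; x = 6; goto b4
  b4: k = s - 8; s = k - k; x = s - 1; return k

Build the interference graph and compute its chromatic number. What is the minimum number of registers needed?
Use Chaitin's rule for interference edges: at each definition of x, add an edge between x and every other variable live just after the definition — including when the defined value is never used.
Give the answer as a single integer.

Answer: 4

Working:
def/use:
  b0: def={f,k,p,s} ue=∅
  b1: def={f,s} ue={f,s}
  b2: def={k,n,x} ue={k}
  b3: def={x} ue={s}
  b4: def={k,s,x} ue={s}

Liveness:
  b0 li=∅ lo={f,k,s}
  b1 li={f,k,s} lo={k,s}
  b2 li={k} lo=∅
  b3 li={s} lo={s}
  b4 li={s} lo=∅

Interference:
  f — {k,p,s}
  k — {f,n,p,s,x}
  n — {k}
  p — {f,k,s}
  s — {f,k,p,x}
  x — {k,s}

Registers:
  {f,k,p,s} pairwise interfere (4-clique) ⇒ χ ≥ 4
  assign f→r2 k→r0 n→r1 p→r3 s→r1 x→r2 — no edge inside a register ⇒ χ ≤ 4
  χ = 4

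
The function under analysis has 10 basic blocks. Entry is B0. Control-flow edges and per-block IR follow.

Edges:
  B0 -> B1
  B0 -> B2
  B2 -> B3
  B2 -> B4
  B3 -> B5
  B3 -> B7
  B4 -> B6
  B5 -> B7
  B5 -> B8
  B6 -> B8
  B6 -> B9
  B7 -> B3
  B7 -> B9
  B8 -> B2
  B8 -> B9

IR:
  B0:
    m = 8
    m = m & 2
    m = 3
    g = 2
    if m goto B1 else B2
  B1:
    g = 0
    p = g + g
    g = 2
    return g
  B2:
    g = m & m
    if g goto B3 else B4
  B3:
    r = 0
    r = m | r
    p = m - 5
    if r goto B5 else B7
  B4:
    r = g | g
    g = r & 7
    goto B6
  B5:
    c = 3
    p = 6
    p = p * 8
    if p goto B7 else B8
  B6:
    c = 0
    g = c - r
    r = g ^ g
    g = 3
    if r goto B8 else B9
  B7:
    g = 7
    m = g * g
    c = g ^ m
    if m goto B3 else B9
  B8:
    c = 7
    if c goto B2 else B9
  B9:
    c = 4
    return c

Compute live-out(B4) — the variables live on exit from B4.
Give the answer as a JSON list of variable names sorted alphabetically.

Answer: ["m", "r"]

Analysis:
def/use:
  B0 def {g,m} use ∅
  B1 def {g,p} use ∅
  B2 def {g} use {m}
  B3 def {p,r} use {m}
  B4 def {g,r} use {g}
  B5 def {c,p} use ∅
  B6 def {c,g,r} use {r}
  B7 def {c,g,m} use ∅
  B8 def {c} use ∅
  B9 def {c} use ∅

Live sets:
  B0 li=∅ lo={m}
  B1 li=∅ lo=∅
  B2 li={m} lo={g,m}
  B3 li={m} lo={m}
  B4 li={g,m} lo={m,r}
  B5 li={m} lo={m}
  B6 li={m,r} lo={m}
  B7 li=∅ lo={m}
  B8 li={m} lo={m}
  B9 li=∅ lo=∅

live-out(B4) = ["m", "r"]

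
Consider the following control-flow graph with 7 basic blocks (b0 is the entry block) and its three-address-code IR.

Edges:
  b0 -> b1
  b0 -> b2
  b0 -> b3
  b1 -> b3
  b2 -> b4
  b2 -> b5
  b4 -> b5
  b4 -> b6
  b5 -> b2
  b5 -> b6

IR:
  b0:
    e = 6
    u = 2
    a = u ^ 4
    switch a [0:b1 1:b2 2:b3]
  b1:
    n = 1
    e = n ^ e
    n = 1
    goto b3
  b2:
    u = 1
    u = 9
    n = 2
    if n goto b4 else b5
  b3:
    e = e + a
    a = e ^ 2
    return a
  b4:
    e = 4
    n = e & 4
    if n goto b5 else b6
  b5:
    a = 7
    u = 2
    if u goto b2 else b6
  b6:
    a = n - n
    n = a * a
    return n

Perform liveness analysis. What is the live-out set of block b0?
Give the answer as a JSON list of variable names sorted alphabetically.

Per-block:
  b0 def {a,e,u} use ∅
  b1 def {e,n} use {e}
  b2 def {n,u} use ∅
  b3 def {a,e} use {a,e}
  b4 def {e,n} use ∅
  b5 def {a,u} use ∅
  b6 def {a,n} use {n}

Live sets:
  b0: in=∅ out={a,e}
  b1: in={a,e} out={a,e}
  b2: in=∅ out={n}
  b3: in={a,e} out=∅
  b4: in=∅ out={n}
  b5: in={n} out={n}
  b6: in={n} out=∅

live-out(b0) = ["a", "e"]

Answer: ["a", "e"]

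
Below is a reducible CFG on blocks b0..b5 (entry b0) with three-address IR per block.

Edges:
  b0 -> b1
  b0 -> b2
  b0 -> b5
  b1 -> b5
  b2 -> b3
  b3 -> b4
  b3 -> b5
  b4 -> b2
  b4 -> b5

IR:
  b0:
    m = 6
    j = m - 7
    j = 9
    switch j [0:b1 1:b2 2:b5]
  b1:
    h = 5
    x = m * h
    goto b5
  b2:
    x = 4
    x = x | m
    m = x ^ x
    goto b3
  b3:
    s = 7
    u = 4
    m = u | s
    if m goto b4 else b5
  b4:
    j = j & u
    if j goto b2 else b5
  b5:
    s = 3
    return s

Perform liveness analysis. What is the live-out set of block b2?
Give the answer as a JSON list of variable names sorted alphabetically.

Answer: ["j"]

Analysis:
Per-block:
  b0: {j,m} / ∅
  b1: {h,x} / {m}
  b2: {m,x} / {m}
  b3: {m,s,u} / ∅
  b4: {j} / {j,u}
  b5: {s} / ∅

Backward fixpoint:
  b0 li=∅ lo={j,m}
  b1 li={m} lo=∅
  b2 li={j,m} lo={j}
  b3 li={j} lo={j,m,u}
  b4 li={j,m,u} lo={j,m}
  b5 li=∅ lo=∅

live-out(b2) = ["j"]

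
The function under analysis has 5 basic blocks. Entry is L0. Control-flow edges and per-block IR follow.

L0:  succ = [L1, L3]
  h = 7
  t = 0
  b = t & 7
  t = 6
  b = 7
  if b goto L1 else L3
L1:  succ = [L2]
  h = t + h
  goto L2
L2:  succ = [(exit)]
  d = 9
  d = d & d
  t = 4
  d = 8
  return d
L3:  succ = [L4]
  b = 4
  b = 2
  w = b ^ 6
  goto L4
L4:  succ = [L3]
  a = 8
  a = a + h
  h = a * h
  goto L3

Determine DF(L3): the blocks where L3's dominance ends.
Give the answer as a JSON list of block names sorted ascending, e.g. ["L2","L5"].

idom tree: L1←L0 L2←L1 L3←L0 L4←L3
Dom∩ at merges:
  L3: preds {L0,L4}: {L0} ∩ {L0,L3,L4} = {L0}; idom=L0

Frontier:
  L3←L0: walk · to L0
  L3←L4: walk L4→L3 to L0
  L0 → ∅
  L1 → ∅
  L2 → ∅
  L3 → {L3}
  L4 → {L3}

DF(L3) = ["L3"]

Answer: ["L3"]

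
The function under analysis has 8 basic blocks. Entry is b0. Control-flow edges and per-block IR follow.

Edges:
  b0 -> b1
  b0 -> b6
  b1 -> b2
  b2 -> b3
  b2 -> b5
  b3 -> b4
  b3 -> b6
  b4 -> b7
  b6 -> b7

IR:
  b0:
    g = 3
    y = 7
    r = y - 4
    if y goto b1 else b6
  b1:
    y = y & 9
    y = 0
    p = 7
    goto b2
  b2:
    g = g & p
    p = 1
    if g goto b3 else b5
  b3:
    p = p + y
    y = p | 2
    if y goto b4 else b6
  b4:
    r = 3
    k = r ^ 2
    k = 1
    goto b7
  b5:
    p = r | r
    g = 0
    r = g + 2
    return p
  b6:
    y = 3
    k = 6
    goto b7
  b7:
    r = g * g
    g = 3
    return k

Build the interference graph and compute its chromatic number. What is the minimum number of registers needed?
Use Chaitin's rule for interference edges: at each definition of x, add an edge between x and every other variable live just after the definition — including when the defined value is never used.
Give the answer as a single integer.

def/use:
  b0: def={g,r,y} ue=∅
  b1: def={p,y} ue={y}
  b2: def={g,p} ue={g,p}
  b3: def={p,y} ue={p,y}
  b4: def={k,r} ue=∅
  b5: def={g,p,r} ue={r}
  b6: def={k,y} ue=∅
  b7: def={g,r} ue={g,k}

Liveness:
  live b0: ∅→{g,r,y}
  live b1: {g,r,y}→{g,p,r,y}
  live b2: {g,p,r,y}→{g,p,r,y}
  live b3: {g,p,y}→{g}
  live b4: {g}→{g,k}
  live b5: {r}→∅
  live b6: {g}→{g,k}
  live b7: {g,k}→∅

Interference:
  g — {k,p,r,y}
  k — {g,r}
  p — {g,r,y}
  r — {g,k,p,y}
  y — {g,p,r}

Colouring:
  {g,p,r,y} pairwise interfere (4-clique) ⇒ χ ≥ 4
  4-colouring: R0={g}  R1={r}  R2={k,p}  R3={y}
  χ = 4

Answer: 4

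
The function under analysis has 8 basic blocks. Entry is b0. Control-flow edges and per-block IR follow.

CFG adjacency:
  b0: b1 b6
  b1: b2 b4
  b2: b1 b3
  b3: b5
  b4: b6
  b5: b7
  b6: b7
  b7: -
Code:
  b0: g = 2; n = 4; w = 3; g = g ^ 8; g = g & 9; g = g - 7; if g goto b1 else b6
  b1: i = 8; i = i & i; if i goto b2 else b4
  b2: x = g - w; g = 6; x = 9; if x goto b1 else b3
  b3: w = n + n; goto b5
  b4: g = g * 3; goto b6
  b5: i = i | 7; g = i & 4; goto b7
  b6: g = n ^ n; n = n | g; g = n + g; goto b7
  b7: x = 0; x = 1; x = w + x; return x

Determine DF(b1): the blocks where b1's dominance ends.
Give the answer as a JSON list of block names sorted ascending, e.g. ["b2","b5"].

idom tree: b1←b0 b2←b1 b3←b2 b4←b1 b5←b3 b6←b0 b7←b0
Dom at joins:
  b1: preds {b0,b2}: {b0} ∩ {b0,b1,b2} = {b0}; idom=b0
  b6: preds {b0,b4}: {b0} ∩ {b0,b1,b4} = {b0}; idom=b0
  b7: preds {b5,b6}: {b0,b1,b2,b3,b5} ∩ {b0,b6} = {b0}; idom=b0

Frontier:
  join b1 pred b0: · stop@b0
  join b1 pred b2: b2→b1 stop@b0
  join b6 pred b0: · stop@b0
  join b6 pred b4: b4→b1 stop@b0
  join b7 pred b5: b5→b3→b2→b1 stop@b0
  join b7 pred b6: b6 stop@b0
  b0: DF=∅
  b1: DF={b1,b6,b7}
  b2: DF={b1,b7}
  b3: DF={b7}
  b4: DF={b6}
  b5: DF={b7}
  b6: DF={b7}
  b7: DF=∅

DF(b1) = ["b1", "b6", "b7"]

Answer: ["b1", "b6", "b7"]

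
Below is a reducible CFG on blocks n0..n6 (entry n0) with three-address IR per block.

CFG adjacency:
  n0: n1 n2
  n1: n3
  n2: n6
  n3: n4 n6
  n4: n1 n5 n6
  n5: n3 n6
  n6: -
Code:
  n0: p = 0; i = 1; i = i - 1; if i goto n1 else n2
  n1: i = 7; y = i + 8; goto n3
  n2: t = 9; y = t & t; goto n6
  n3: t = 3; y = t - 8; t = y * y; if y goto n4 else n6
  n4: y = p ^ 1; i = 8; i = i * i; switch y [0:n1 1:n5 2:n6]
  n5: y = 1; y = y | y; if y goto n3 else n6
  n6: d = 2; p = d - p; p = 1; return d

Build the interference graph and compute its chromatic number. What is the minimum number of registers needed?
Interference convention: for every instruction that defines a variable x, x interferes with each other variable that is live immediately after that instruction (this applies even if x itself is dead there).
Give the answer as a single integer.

Block summaries:
  n0: def={i,p} ue=∅
  n1: def={i,y} ue=∅
  n2: def={t,y} ue=∅
  n3: def={t,y} ue=∅
  n4: def={i,y} ue={p}
  n5: def={y} ue=∅
  n6: def={d,p} ue={p}

Backward fixpoint:
  n0 li=∅ lo={p}
  n1 li={p} lo={p}
  n2 li={p} lo={p}
  n3 li={p} lo={p}
  n4 li={p} lo={p}
  n5 li={p} lo={p}
  n6 li={p} lo=∅

Interfere edges:
  d — {p}
  i — {p,y}
  p — {d,i,t,y}
  t — {p,y}
  y — {i,p,t}

Registers:
  {i,p,y} pairwise interfere (3-clique) ⇒ χ ≥ 3
  assign d→r1 i→r2 p→r0 t→r2 y→r1 — no edge inside a register ⇒ χ ≤ 3
  χ = 3

Answer: 3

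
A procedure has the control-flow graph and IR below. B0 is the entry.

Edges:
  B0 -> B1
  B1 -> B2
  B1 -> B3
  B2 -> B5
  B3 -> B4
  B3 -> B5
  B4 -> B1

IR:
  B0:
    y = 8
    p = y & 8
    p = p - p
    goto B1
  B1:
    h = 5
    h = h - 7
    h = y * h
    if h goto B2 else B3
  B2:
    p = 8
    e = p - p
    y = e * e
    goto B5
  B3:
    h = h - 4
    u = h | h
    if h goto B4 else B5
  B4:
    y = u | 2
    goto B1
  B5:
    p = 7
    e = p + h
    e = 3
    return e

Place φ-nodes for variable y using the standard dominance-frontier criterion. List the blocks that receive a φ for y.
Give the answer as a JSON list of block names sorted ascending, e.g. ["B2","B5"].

idom tree: B1←B0 B2←B1 B3←B1 B4←B3 B5←B1
Dom∩ at merges:
  B1: preds {B0,B4}: {B0} ∩ {B0,B1,B3,B4} = {B0}; idom=B0
  B5: preds {B2,B3}: {B0,B1,B2} ∩ {B0,B1,B3} = {B0,B1}; idom=B1

DF walk-up:
  join B1 pred B0: · stop@B0
  join B1 pred B4: B4→B3→B1 stop@B0
  join B5 pred B2: B2 stop@B1
  join B5 pred B3: B3 stop@B1
  B0 → ∅
  B1 → {B1}
  B2 → {B5}
  B3 → {B1,B5}
  B4 → {B1}
  B5 → ∅

φ for y: defs {B0,B2,B4}
  DF⁺ = {B1,B5}

Answer: ["B1", "B5"]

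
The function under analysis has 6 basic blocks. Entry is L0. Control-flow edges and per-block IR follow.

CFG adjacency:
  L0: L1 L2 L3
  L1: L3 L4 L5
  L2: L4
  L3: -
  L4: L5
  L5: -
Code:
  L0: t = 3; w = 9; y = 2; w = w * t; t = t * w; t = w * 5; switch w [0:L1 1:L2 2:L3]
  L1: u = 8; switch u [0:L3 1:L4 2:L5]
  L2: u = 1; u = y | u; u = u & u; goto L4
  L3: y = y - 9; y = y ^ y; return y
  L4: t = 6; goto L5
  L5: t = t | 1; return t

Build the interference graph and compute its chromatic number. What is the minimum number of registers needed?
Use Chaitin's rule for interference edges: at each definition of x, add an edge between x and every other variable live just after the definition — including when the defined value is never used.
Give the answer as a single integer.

Block summaries:
  L0 def {t,w,y} use ∅
  L1 def {u} use ∅
  L2 def {u} use {y}
  L3 def {y} use {y}
  L4 def {t} use ∅
  L5 def {t} use {t}

Liveness:
  L0 li=∅ lo={t,y}
  L1 li={t,y} lo={t,y}
  L2 li={y} lo=∅
  L3 li={y} lo=∅
  L4 li=∅ lo={t}
  L5 li={t} lo=∅

Conflict graph:
  t: {u,w,y}
  u: {t,y}
  w: {t,y}
  y: {t,u,w}

Colouring:
  clique {t,u,y} ⇒ need ≥ 3
  assign t→r0 u→r2 w→r2 y→r1 — no edge inside a register ⇒ χ ≤ 3
  χ = 3

Answer: 3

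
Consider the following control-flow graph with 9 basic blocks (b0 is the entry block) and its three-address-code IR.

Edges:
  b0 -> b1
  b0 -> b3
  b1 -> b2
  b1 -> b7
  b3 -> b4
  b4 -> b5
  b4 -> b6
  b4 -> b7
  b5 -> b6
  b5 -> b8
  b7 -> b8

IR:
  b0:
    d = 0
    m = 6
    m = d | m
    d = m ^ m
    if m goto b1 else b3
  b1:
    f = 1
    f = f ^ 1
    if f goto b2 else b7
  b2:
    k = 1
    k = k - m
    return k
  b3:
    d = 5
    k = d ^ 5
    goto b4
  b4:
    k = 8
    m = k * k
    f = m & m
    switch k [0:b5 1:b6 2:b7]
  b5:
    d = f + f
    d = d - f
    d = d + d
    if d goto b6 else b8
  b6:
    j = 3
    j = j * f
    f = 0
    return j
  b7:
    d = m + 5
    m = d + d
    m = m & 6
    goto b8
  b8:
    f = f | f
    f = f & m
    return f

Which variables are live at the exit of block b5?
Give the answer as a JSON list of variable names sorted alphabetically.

def/use:
  b0 def {d,m} use ∅
  b1 def {f} use ∅
  b2 def {k} use {m}
  b3 def {d,k} use ∅
  b4 def {f,k,m} use ∅
  b5 def {d} use {f}
  b6 def {f,j} use {f}
  b7 def {d,m} use {m}
  b8 def {f} use {f,m}

Live sets:
  b0 li=∅ lo={m}
  b1 li={m} lo={f,m}
  b2 li={m} lo=∅
  b3 li=∅ lo=∅
  b4 li=∅ lo={f,m}
  b5 li={f,m} lo={f,m}
  b6 li={f} lo=∅
  b7 li={f,m} lo={f,m}
  b8 li={f,m} lo=∅

live-out(b5) = ["f", "m"]

Answer: ["f", "m"]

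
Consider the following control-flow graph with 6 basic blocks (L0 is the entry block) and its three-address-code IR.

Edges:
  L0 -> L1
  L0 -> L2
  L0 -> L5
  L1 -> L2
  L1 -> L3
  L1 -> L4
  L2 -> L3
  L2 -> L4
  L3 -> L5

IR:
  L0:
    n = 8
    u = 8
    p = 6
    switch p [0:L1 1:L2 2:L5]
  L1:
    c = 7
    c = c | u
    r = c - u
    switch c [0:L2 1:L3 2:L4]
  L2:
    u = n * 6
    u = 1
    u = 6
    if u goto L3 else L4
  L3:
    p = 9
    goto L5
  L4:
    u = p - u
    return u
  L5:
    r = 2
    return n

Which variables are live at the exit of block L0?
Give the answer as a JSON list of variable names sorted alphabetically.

Answer: ["n", "p", "u"]

Derivation:
Per-block:
  L0 def {n,p,u} use ∅
  L1 def {c,r} use {u}
  L2 def {u} use {n}
  L3 def {p} use ∅
  L4 def {u} use {p,u}
  L5 def {r} use {n}

Backward fixpoint:
  L0: in=∅ out={n,p,u}
  L1: in={n,p,u} out={n,p,u}
  L2: in={n,p} out={n,p,u}
  L3: in={n} out={n}
  L4: in={p,u} out=∅
  L5: in={n} out=∅

live-out(L0) = ["n", "p", "u"]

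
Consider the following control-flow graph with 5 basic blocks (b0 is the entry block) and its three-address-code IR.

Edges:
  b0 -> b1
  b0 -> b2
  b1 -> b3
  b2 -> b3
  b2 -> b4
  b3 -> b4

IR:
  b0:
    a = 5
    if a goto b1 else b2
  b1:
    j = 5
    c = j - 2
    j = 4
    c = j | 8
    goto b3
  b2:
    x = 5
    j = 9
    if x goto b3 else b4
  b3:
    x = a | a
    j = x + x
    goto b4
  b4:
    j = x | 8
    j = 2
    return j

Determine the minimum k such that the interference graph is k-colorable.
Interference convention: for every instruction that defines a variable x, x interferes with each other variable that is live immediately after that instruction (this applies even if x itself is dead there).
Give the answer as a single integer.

Block summaries:
  b0: {a} / ∅
  b1: {c,j} / ∅
  b2: {j,x} / ∅
  b3: {j,x} / {a}
  b4: {j} / {x}

Liveness:
  live b0: ∅→{a}
  live b1: {a}→{a}
  live b2: {a}→{a,x}
  live b3: {a}→{x}
  live b4: {x}→∅

Conflict graph:
  a — {c,j,x}
  c — {a}
  j — {a,x}
  x — {a,j}

Registers:
  {a,j,x} pairwise interfere (3-clique) ⇒ χ ≥ 3
  assign a→c0 c→c1 j→c1 x→c2 — no edge inside a register ⇒ χ ≤ 3
  χ = 3

Answer: 3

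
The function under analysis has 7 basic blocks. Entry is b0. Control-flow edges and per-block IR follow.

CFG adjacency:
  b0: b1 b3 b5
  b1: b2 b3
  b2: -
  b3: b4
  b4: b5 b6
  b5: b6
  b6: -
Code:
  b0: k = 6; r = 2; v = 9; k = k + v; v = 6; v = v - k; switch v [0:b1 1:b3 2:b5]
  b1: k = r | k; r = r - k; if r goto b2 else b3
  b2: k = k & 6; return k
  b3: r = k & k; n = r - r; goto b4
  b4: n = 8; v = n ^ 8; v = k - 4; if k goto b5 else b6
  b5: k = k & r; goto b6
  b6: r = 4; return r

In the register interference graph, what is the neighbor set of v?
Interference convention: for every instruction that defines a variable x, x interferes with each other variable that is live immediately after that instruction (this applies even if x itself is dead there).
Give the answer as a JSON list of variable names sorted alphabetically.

Answer: ["k", "r"]

Analysis:
def/use:
  b0 def {k,r,v} use ∅
  b1 def {k,r} use {k,r}
  b2 def {k} use {k}
  b3 def {n,r} use {k}
  b4 def {n,v} use {k}
  b5 def {k} use {k,r}
  b6 def {r} use ∅

Live sets:
  live b0: ∅→{k,r}
  live b1: {k,r}→{k}
  live b2: {k}→∅
  live b3: {k}→{k,r}
  live b4: {k,r}→{k,r}
  live b5: {k,r}→∅
  live b6: ∅→∅

Interfere edges:
  k — {n,r,v}
  n — {k,r}
  r — {k,n,v}
  v — {k,r}

N(v) = ["k", "r"]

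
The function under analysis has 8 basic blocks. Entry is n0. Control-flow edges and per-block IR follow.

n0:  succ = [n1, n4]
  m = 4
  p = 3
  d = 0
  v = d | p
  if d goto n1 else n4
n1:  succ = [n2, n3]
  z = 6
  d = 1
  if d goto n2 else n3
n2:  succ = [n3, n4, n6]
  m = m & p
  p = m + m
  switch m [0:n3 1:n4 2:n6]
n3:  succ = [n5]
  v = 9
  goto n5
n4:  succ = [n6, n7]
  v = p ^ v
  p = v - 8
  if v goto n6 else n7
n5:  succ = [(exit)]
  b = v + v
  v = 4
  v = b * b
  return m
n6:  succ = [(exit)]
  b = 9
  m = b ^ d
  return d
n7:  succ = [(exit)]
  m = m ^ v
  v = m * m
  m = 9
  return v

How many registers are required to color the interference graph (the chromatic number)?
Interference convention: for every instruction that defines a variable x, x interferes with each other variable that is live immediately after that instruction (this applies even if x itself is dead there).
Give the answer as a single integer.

def/use:
  n0 def {d,m,p,v} use ∅
  n1 def {d,z} use ∅
  n2 def {m,p} use {m,p}
  n3 def {v} use ∅
  n4 def {p,v} use {p,v}
  n5 def {b,v} use {m,v}
  n6 def {b,m} use {d}
  n7 def {m,v} use {m,v}

Liveness:
  n0: in=∅ out={d,m,p,v}
  n1: in={m,p,v} out={d,m,p,v}
  n2: in={d,m,p,v} out={d,m,p,v}
  n3: in={m} out={m,v}
  n4: in={d,m,p,v} out={d,m,v}
  n5: in={m,v} out=∅
  n6: in={d} out=∅
  n7: in={m,v} out=∅

Interference:
  b — {d,m,v}
  d — {b,m,p,v}
  m — {b,d,p,v,z}
  p — {d,m,v,z}
  v — {b,d,m,p,z}
  z — {m,p,v}

Registers:
  {b,d,m,v} pairwise interfere (4-clique) ⇒ χ ≥ 4
  4-colouring: c0={m}  c1={v}  c2={d,z}  c3={b,p}
  χ = 4

Answer: 4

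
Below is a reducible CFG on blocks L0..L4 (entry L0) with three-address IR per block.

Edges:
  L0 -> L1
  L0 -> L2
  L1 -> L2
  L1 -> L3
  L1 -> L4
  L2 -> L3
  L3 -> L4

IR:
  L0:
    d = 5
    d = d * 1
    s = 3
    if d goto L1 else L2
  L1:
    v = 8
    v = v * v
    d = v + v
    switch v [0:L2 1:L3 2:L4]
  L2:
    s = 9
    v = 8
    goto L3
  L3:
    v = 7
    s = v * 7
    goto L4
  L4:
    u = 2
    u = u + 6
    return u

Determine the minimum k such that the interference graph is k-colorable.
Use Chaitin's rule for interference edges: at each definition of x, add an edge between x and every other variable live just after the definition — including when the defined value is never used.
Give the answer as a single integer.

Per-block:
  L0 def {d,s} use ∅
  L1 def {d,v} use ∅
  L2 def {s,v} use ∅
  L3 def {s,v} use ∅
  L4 def {u} use ∅

Live sets:
  live L0: ∅→∅
  live L1: ∅→∅
  live L2: ∅→∅
  live L3: ∅→∅
  live L4: ∅→∅

Interfere edges:
  d↔{s,v}
  s↔{d}
  u↔∅
  v↔{d}

Colouring:
  {d,s} pairwise interfere (2-clique) ⇒ χ ≥ 2
  2-colouring: r0={d,u}  r1={s,v}
  χ = 2

Answer: 2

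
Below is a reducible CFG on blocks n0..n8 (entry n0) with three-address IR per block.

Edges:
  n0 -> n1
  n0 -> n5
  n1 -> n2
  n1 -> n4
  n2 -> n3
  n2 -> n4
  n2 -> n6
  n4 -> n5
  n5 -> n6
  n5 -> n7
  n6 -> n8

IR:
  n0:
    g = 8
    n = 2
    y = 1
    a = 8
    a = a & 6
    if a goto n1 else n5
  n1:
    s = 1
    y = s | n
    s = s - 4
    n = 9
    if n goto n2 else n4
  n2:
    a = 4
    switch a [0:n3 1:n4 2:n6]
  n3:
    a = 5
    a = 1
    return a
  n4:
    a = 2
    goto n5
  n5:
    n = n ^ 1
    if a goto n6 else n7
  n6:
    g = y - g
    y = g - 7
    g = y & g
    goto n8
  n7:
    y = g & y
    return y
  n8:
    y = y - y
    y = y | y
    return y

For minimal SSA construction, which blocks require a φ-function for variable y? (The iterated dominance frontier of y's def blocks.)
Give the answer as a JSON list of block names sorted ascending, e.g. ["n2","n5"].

idom tree: n1←n0 n2←n1 n3←n2 n4←n1 n5←n0 n6←n0 n7←n5 n8←n6
Dom at joins:
  n4: preds {n1,n2}: {n0,n1} ∩ {n0,n1,n2} = {n0,n1}; idom=n1
  n5: preds {n0,n4}: {n0} ∩ {n0,n1,n4} = {n0}; idom=n0
  n6: preds {n2,n5}: {n0,n1,n2} ∩ {n0,n5} = {n0}; idom=n0

DF derivation:
  join n4 pred n1: · stop@n1
  join n4 pred n2: n2 stop@n1
  join n5 pred n0: · stop@n0
  join n5 pred n4: n4→n1 stop@n0
  join n6 pred n2: n2→n1 stop@n0
  join n6 pred n5: n5 stop@n0
  n0 → ∅
  n1 → {n5,n6}
  n2 → {n4,n6}
  n3 → ∅
  n4 → {n5}
  n5 → {n6}
  n6 → ∅
  n7 → ∅
  n8 → ∅

φ for y: defs {n0,n1,n6,n7,n8}
  DF⁺ = {n5,n6}

Answer: ["n5", "n6"]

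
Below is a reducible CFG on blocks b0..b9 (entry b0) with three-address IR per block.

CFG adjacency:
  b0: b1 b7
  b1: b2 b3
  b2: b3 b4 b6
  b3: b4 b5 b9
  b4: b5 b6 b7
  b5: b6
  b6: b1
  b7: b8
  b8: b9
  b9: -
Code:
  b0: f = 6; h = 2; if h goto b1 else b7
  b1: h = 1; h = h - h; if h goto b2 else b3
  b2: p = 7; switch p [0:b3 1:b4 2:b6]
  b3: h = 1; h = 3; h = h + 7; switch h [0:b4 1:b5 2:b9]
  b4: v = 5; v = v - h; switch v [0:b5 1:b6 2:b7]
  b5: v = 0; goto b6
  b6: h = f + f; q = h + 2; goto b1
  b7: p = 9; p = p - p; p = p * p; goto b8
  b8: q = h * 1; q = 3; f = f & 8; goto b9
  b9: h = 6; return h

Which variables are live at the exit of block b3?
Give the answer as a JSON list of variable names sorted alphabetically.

Per-block:
  b0: {f,h} / ∅
  b1: {h} / ∅
  b2: {p} / ∅
  b3: {h} / ∅
  b4: {v} / {h}
  b5: {v} / ∅
  b6: {h,q} / {f}
  b7: {p} / ∅
  b8: {f,q} / {f,h}
  b9: {h} / ∅

Liveness:
  live b0: ∅→{f,h}
  live b1: {f}→{f,h}
  live b2: {f,h}→{f,h}
  live b3: {f}→{f,h}
  live b4: {f,h}→{f,h}
  live b5: {f}→{f}
  live b6: {f}→{f}
  live b7: {f,h}→{f,h}
  live b8: {f,h}→∅
  live b9: ∅→∅

live-out(b3) = ["f", "h"]

Answer: ["f", "h"]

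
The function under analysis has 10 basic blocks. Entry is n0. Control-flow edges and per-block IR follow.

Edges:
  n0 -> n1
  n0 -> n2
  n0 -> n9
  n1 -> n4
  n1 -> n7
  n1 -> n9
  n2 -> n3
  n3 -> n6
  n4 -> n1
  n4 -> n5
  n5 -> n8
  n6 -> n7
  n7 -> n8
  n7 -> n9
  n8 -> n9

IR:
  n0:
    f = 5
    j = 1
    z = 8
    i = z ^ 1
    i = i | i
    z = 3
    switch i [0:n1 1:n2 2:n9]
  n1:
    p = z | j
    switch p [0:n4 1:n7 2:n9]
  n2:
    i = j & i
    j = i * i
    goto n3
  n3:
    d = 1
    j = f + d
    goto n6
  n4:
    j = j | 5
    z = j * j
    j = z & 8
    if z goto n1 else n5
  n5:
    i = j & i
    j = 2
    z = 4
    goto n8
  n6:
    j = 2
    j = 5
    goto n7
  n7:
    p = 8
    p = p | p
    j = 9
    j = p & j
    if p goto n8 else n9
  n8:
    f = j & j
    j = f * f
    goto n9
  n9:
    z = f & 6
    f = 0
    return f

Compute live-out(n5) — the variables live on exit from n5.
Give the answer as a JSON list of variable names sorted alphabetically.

def/use:
  n0: {f,i,j,z} / ∅
  n1: {p} / {j,z}
  n2: {i,j} / {i,j}
  n3: {d,j} / {f}
  n4: {j,z} / {j}
  n5: {i,j,z} / {i,j}
  n6: {j} / ∅
  n7: {j,p} / ∅
  n8: {f,j} / {j}
  n9: {f,z} / {f}

Liveness:
  n0 li=∅ lo={f,i,j,z}
  n1 li={f,i,j,z} lo={f,i,j}
  n2 li={f,i,j} lo={f}
  n3 li={f} lo={f}
  n4 li={f,i,j} lo={f,i,j,z}
  n5 li={i,j} lo={j}
  n6 li={f} lo={f}
  n7 li={f} lo={f,j}
  n8 li={j} lo={f}
  n9 li={f} lo=∅

live-out(n5) = ["j"]

Answer: ["j"]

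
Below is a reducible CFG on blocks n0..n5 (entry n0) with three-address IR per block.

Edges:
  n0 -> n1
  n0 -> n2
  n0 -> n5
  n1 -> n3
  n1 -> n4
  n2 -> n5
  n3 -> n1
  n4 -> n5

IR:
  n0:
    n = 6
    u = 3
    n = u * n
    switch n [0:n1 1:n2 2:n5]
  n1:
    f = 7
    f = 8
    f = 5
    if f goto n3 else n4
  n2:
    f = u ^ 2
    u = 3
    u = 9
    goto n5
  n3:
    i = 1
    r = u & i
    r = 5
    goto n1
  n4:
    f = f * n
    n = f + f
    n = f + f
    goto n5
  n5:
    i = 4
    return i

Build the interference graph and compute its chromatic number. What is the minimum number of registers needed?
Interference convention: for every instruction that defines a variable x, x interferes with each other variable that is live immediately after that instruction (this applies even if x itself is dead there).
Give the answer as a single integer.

Answer: 3

Working:
Block summaries:
  n0: def={n,u} ue=∅
  n1: def={f} ue=∅
  n2: def={f,u} ue={u}
  n3: def={i,r} ue={u}
  n4: def={f,n} ue={f,n}
  n5: def={i} ue=∅

Live sets:
  n0 li=∅ lo={n,u}
  n1 li={n,u} lo={f,n,u}
  n2 li={u} lo=∅
  n3 li={n,u} lo={n,u}
  n4 li={f,n} lo=∅
  n5 li=∅ lo=∅

Interference:
  f — {n,u}
  i — {n,u}
  n — {f,i,r,u}
  r — {n,u}
  u — {f,i,n,r}

Chromatic number:
  clique {f,n,u} ⇒ need ≥ 3
  3-colouring: r0={n}  r1={u}  r2={f,i,r}
  χ = 3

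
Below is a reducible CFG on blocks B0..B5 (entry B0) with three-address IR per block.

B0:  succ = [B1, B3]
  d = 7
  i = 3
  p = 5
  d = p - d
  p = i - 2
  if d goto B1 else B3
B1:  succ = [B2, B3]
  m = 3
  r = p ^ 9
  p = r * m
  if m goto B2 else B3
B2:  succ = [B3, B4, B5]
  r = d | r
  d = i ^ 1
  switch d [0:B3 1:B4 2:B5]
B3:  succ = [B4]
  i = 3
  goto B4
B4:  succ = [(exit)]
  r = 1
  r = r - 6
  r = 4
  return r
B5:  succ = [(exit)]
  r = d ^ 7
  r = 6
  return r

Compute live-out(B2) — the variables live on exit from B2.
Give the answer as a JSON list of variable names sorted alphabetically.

Block summaries:
  B0: {d,i,p} / ∅
  B1: {m,p,r} / {p}
  B2: {d,r} / {d,i,r}
  B3: {i} / ∅
  B4: {r} / ∅
  B5: {r} / {d}

Live sets:
  live B0: ∅→{d,i,p}
  live B1: {d,i,p}→{d,i,r}
  live B2: {d,i,r}→{d}
  live B3: ∅→∅
  live B4: ∅→∅
  live B5: {d}→∅

live-out(B2) = ["d"]

Answer: ["d"]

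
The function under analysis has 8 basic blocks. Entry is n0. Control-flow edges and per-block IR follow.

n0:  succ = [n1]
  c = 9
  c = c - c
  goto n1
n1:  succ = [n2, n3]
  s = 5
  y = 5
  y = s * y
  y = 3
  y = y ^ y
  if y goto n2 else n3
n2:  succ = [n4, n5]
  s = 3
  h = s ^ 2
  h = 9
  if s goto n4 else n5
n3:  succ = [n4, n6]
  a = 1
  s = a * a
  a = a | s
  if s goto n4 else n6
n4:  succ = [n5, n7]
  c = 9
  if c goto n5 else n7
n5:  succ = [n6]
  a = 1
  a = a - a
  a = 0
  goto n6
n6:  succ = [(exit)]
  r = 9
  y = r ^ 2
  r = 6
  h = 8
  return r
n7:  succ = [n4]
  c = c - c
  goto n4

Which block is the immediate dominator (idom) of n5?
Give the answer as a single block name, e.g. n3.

idom tree: n1←n0 n2←n1 n3←n1 n4←n1 n5←n1 n6←n1 n7←n4
Dom at joins:
  n4: preds {n2,n3,n7}: {n0,n1,n2} ∩ {n0,n1,n3} ∩ {n0,n1,n4,n7} = {n0,n1}; idom=n1
  n5: preds {n2,n4}: {n0,n1,n2} ∩ {n0,n1,n4} = {n0,n1}; idom=n1
  n6: preds {n3,n5}: {n0,n1,n3} ∩ {n0,n1,n5} = {n0,n1}; idom=n1

idom(n5) = n1

Answer: n1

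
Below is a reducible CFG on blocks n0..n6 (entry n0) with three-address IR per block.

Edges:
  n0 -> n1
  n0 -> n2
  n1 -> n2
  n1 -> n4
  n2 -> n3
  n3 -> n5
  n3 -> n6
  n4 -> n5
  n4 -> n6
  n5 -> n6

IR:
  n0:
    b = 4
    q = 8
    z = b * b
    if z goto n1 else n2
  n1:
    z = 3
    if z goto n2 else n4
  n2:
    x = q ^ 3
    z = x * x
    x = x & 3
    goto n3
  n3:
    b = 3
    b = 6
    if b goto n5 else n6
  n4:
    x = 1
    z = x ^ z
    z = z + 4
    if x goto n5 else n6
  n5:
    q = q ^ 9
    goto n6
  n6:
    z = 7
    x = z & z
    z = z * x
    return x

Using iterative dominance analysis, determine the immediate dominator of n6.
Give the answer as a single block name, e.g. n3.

idom tree: n1←n0 n2←n0 n3←n2 n4←n1 n5←n0 n6←n0
Dom at joins:
  n2: preds {n0,n1}: {n0} ∩ {n0,n1} = {n0}; idom=n0
  n5: preds {n3,n4}: {n0,n2,n3} ∩ {n0,n1,n4} = {n0}; idom=n0
  n6: preds {n3,n4,n5}: {n0,n2,n3} ∩ {n0,n1,n4} ∩ {n0,n5} = {n0}; idom=n0

idom(n6) = n0

Answer: n0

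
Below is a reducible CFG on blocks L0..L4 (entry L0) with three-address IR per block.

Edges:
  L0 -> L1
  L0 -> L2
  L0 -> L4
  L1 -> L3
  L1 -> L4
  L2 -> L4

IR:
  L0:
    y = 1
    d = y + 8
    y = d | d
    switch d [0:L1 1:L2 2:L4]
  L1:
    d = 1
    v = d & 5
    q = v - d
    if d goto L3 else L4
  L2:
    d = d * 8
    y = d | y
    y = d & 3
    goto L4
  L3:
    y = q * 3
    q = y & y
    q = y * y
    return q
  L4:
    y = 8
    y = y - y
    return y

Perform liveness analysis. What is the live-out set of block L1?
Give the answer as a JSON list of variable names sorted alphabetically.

def/use:
  L0 def {d,y} use ∅
  L1 def {d,q,v} use ∅
  L2 def {d,y} use {d,y}
  L3 def {q,y} use {q}
  L4 def {y} use ∅

Liveness:
  L0: in=∅ out={d,y}
  L1: in=∅ out={q}
  L2: in={d,y} out=∅
  L3: in={q} out=∅
  L4: in=∅ out=∅

live-out(L1) = ["q"]

Answer: ["q"]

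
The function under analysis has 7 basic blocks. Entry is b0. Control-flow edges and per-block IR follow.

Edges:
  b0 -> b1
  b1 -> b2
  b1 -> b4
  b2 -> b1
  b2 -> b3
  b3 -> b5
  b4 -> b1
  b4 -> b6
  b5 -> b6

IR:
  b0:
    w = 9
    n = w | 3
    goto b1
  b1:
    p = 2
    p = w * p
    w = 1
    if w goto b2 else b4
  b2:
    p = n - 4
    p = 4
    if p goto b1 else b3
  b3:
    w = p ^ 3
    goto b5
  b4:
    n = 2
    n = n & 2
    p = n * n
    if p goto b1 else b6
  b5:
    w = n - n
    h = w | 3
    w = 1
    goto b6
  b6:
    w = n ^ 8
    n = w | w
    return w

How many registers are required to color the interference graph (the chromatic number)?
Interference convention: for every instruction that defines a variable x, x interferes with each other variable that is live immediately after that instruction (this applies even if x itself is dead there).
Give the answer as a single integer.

Answer: 3

Analysis:
Block summaries:
  b0: {n,w} / ∅
  b1: {p,w} / {w}
  b2: {p} / {n}
  b3: {w} / {p}
  b4: {n,p} / ∅
  b5: {h,w} / {n}
  b6: {n,w} / {n}

Live sets:
  b0 li=∅ lo={n,w}
  b1 li={n,w} lo={n,w}
  b2 li={n,w} lo={n,p,w}
  b3 li={n,p} lo={n}
  b4 li={w} lo={n,w}
  b5 li={n} lo={n}
  b6 li={n} lo=∅

Conflict graph:
  h — {n}
  n — {h,p,w}
  p — {n,w}
  w — {n,p}

Chromatic number:
  {n,p,w} pairwise interfere (3-clique) ⇒ χ ≥ 3
  3-colouring: R0={n}  R1={h,p}  R2={w}
  χ = 3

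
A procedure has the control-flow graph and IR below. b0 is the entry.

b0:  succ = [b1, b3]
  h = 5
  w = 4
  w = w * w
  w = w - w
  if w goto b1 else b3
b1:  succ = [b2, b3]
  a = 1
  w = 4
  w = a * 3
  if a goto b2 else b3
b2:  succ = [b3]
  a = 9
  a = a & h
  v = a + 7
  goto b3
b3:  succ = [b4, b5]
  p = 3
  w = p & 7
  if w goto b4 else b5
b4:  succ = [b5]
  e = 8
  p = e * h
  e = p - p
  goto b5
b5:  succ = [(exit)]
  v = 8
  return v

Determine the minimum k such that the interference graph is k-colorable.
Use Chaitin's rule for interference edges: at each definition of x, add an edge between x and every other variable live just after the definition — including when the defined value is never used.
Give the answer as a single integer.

Answer: 3

Derivation:
Block summaries:
  b0: def={h,w} ue=∅
  b1: def={a,w} ue=∅
  b2: def={a,v} ue={h}
  b3: def={p,w} ue=∅
  b4: def={e,p} ue={h}
  b5: def={v} ue=∅

Live sets:
  b0 li=∅ lo={h}
  b1 li={h} lo={h}
  b2 li={h} lo={h}
  b3 li={h} lo={h}
  b4 li={h} lo=∅
  b5 li=∅ lo=∅

Conflict graph:
  a: {h,w}
  e: {h}
  h: {a,e,p,v,w}
  p: {h}
  v: {h}
  w: {a,h}

Colouring:
  {a,h,w} pairwise interfere (3-clique) ⇒ χ ≥ 3
  assign a→c1 e→c1 h→c0 p→c1 v→c1 w→c2 — no edge inside a register ⇒ χ ≤ 3
  χ = 3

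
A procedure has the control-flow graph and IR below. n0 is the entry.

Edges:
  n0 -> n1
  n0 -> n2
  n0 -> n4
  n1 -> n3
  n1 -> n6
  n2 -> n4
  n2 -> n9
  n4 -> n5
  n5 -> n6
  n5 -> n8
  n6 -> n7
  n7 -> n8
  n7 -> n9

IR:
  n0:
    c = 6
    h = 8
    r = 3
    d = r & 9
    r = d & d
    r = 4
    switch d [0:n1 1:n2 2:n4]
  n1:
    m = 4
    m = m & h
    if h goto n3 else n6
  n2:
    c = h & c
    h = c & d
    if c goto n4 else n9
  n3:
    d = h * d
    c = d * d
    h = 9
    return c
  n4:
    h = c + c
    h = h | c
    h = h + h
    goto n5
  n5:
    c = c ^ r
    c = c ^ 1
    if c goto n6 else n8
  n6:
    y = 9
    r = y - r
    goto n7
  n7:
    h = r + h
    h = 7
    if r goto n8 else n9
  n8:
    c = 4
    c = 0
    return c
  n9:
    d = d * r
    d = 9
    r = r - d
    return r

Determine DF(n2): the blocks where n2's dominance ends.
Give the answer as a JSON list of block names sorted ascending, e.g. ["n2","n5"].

idom tree: n1←n0 n2←n0 n3←n1 n4←n0 n5←n4 n6←n0 n7←n6 n8←n0 n9←n0
Dom∩ at merges:
  n4: preds {n0,n2}: {n0} ∩ {n0,n2} = {n0}; idom=n0
  n6: preds {n1,n5}: {n0,n1} ∩ {n0,n4,n5} = {n0}; idom=n0
  n8: preds {n5,n7}: {n0,n4,n5} ∩ {n0,n6,n7} = {n0}; idom=n0
  n9: preds {n2,n7}: {n0,n2} ∩ {n0,n6,n7} = {n0}; idom=n0

Frontier:
  join n4 pred n0: · stop@n0
  join n4 pred n2: n2 stop@n0
  join n6 pred n1: n1 stop@n0
  join n6 pred n5: n5→n4 stop@n0
  join n8 pred n5: n5→n4 stop@n0
  join n8 pred n7: n7→n6 stop@n0
  join n9 pred n2: n2 stop@n0
  join n9 pred n7: n7→n6 stop@n0
  DF(n0)=∅
  DF(n1)={n6}
  DF(n2)={n4,n9}
  DF(n3)=∅
  DF(n4)={n6,n8}
  DF(n5)={n6,n8}
  DF(n6)={n8,n9}
  DF(n7)={n8,n9}
  DF(n8)=∅
  DF(n9)=∅

DF(n2) = ["n4", "n9"]

Answer: ["n4", "n9"]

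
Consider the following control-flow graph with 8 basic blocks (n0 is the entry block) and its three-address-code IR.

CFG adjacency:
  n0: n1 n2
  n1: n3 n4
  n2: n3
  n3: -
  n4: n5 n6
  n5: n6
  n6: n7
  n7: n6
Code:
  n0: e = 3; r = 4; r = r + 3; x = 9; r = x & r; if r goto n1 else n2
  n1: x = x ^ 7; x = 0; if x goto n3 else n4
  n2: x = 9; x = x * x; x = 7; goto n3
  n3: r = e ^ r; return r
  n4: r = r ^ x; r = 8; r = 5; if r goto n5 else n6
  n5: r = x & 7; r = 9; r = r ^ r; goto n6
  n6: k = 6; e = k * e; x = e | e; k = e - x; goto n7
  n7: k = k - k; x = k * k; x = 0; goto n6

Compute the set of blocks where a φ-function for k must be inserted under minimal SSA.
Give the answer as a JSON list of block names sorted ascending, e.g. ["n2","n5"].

Answer: ["n6"]

Derivation:
idom tree: n1←n0 n2←n0 n3←n0 n4←n1 n5←n4 n6←n4 n7←n6
Dom∩ at merges:
  n3: preds {n1,n2}: {n0,n1} ∩ {n0,n2} = {n0}; idom=n0
  n6: preds {n4,n5,n7}: {n0,n1,n4} ∩ {n0,n1,n4,n5} ∩ {n0,n1,n4,n6,n7} = {n0,n1,n4}; idom=n4

DF walk-up:
  join n3 pred n1: n1 stop@n0
  join n3 pred n2: n2 stop@n0
  join n6 pred n4: · stop@n4
  join n6 pred n5: n5 stop@n4
  join n6 pred n7: n7→n6 stop@n4
  DF(n0)=∅
  DF(n1)={n3}
  DF(n2)={n3}
  DF(n3)=∅
  DF(n4)=∅
  DF(n5)={n6}
  DF(n6)={n6}
  DF(n7)={n6}

φ for k: defs {n6,n7}
  DF⁺ = {n6}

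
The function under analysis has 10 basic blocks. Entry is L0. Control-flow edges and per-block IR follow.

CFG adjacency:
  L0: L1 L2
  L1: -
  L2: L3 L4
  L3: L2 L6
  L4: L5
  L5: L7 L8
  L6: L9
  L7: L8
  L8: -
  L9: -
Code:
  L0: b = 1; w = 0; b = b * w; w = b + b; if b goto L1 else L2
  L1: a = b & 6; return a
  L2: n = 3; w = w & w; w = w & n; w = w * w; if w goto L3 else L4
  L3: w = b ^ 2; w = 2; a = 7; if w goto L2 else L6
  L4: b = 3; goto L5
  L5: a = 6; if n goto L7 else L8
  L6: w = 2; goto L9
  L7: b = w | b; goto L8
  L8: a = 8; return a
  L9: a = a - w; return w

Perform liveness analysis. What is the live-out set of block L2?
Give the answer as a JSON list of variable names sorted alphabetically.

Answer: ["b", "n", "w"]

Derivation:
Block summaries:
  L0 def {b,w} use ∅
  L1 def {a} use {b}
  L2 def {n,w} use {w}
  L3 def {a,w} use {b}
  L4 def {b} use ∅
  L5 def {a} use {n}
  L6 def {w} use ∅
  L7 def {b} use {b,w}
  L8 def {a} use ∅
  L9 def {a} use {a,w}

Live sets:
  live L0: ∅→{b,w}
  live L1: {b}→∅
  live L2: {b,w}→{b,n,w}
  live L3: {b}→{a,b,w}
  live L4: {n,w}→{b,n,w}
  live L5: {b,n,w}→{b,w}
  live L6: {a}→{a,w}
  live L7: {b,w}→∅
  live L8: ∅→∅
  live L9: {a,w}→∅

live-out(L2) = ["b", "n", "w"]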